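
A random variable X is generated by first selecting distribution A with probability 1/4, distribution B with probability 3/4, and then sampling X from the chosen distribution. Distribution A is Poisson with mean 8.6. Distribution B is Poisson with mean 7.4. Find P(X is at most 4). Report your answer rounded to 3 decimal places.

Conditional on each component, P(X ≤ 4): A: 0.070054; B: 0.139525.
By total probability, P(X ≤ 4) = 0.25·0.070054 + 0.75·0.139525 = 0.122158.

0.122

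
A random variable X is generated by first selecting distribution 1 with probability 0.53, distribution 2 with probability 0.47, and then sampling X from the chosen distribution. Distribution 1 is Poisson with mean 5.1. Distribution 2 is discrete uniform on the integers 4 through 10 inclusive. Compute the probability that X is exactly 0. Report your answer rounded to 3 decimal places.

0.003

Conditional on each component, P(X = 0): 1: 0.00609675; 2: 0.
By total probability, P(X = 0) = 0.53·0.00609675 + 0.47·0 = 0.00323128.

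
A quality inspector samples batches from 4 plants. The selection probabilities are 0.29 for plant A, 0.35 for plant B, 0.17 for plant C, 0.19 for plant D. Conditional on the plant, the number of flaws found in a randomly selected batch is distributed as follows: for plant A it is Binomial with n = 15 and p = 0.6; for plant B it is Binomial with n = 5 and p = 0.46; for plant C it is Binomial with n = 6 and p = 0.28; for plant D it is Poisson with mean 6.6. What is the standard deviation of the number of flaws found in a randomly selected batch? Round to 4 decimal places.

Per component, A: μ=9, E[X²]=84.6; B: μ=2.3, E[X²]=6.532; C: μ=1.68, E[X²]=4.032; D: μ=6.6, E[X²]=50.16.
E[X] = 0.29·9 + 0.35·2.3 + 0.17·1.68 + 0.19·6.6 = 4.9546.
E[X²] = 0.29·84.6 + 0.35·6.532 + 0.17·4.032 + 0.19·50.16 = 37.036.
Var(X) = E[X²] − (E[X])² = 37.036 − 24.5481 = 12.488.
SD(X) = √12.488 = 3.53383.

3.5338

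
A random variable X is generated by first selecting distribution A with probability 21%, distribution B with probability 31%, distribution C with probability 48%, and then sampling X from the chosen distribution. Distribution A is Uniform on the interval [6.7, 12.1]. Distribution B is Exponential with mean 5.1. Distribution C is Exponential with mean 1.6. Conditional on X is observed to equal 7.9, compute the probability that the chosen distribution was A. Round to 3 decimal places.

Likelihoods f(7.9 | ·): A: 0.185185; B: 0.0416581; C: 0.00448282.
Posterior ∝ prior × likelihood. Numerator for A: 0.21·0.185185 = 0.0388889.
Normalizing constant: 0.21·0.185185 + 0.31·0.0416581 + 0.48·0.00448282 = 0.0539546.
P(A | observation) = 0.0388889 / 0.0539546 = 0.72077.

0.721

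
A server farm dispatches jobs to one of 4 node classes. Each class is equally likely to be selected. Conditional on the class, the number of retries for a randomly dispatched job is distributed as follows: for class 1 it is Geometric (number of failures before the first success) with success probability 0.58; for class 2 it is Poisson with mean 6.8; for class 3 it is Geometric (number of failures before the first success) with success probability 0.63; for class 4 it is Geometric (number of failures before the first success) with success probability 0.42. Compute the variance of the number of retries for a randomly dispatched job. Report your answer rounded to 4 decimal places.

Per component, 1: μ=0.724138, E[X²]=1.77289; 2: μ=6.8, E[X²]=53.04; 3: μ=0.587302, E[X²]=1.27715; 4: μ=1.38095, E[X²]=5.19501.
E[X] = 0.25·0.724138 + 0.25·6.8 + 0.25·0.587302 + 0.25·1.38095 = 2.3731.
E[X²] = 0.25·1.77289 + 0.25·53.04 + 0.25·1.27715 + 0.25·5.19501 = 15.3213.
Var(X) = E[X²] − (E[X])² = 15.3213 − 5.63159 = 9.68967.

9.6897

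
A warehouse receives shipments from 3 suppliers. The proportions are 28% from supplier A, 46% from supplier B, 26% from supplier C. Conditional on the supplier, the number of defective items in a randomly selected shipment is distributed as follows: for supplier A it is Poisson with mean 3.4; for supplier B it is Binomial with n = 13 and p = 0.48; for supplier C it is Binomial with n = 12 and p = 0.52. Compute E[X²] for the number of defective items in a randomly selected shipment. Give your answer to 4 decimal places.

34.4952

For each component E[X²] = Var + (mean)², giving A: 14.96; B: 42.1824; C: 41.9328.
Overall E[X²] = 0.28·14.96 + 0.46·42.1824 + 0.26·41.9328 = 34.4952.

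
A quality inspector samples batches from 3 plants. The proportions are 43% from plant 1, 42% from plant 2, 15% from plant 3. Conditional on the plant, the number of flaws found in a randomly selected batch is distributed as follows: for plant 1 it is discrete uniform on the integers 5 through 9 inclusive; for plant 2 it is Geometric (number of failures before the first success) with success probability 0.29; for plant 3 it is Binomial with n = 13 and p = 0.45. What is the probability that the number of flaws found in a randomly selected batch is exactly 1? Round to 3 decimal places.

Conditional on each plant, P(X = 1): 1: 0; 2: 0.2059; 3: 0.00448237.
By total probability, P(X = 1) = 0.43·0 + 0.42·0.2059 + 0.15·0.00448237 = 0.0871504.

0.087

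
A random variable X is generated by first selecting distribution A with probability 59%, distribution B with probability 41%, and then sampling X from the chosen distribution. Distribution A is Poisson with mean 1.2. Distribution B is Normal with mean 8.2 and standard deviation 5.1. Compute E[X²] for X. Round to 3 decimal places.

39.790

For each component E[X²] = Var + (mean)², giving A: 2.64; B: 93.25.
Overall E[X²] = 0.59·2.64 + 0.41·93.25 = 39.7901.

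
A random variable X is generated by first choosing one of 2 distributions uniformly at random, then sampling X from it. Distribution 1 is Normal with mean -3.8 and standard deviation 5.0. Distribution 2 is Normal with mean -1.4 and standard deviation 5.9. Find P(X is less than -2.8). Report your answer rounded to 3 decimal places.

0.493

Conditional on each component, P(X < -2.8): 1: 0.57926; 2: 0.406217.
By total probability, P(X < -2.8) = 0.5·0.57926 + 0.5·0.406217 = 0.492738.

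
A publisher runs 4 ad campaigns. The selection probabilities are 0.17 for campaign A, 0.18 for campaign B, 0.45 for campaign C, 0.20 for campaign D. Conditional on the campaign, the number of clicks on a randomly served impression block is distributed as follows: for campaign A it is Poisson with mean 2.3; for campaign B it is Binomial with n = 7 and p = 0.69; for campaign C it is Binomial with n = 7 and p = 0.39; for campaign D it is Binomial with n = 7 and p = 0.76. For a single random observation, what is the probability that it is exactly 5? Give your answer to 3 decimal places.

0.159

Conditional on each campaign, P(X = 5): A: 0.053775; B: 0.315637; C: 0.0705021; D: 0.306697.
By total probability, P(X = 5) = 0.17·0.053775 + 0.18·0.315637 + 0.45·0.0705021 + 0.2·0.306697 = 0.159022.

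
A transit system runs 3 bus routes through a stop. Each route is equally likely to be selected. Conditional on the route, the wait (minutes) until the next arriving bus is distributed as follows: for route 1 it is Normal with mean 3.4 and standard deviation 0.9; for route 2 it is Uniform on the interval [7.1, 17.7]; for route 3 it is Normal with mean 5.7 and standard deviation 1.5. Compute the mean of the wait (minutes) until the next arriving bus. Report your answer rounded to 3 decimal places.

7.167

Component means — 1: 3.4; 2: 12.4; 3: 5.7.
E[X] = 0.333333·3.4 + 0.333333·12.4 + 0.333333·5.7 = 7.16667.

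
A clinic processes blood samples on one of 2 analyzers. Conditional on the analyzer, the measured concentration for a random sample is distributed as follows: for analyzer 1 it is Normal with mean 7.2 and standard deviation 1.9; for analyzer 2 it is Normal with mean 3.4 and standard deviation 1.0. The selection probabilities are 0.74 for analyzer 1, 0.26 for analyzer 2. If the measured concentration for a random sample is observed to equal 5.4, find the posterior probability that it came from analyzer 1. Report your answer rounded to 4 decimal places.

Likelihoods f(5.4 | ·): 1: 0.13405; 2: 0.053991.
Posterior ∝ prior × likelihood. Numerator for 1: 0.74·0.13405 = 0.0991967.
Normalizing constant: 0.74·0.13405 + 0.26·0.053991 = 0.113234.
P(1 | observation) = 0.0991967 / 0.113234 = 0.87603.

0.8760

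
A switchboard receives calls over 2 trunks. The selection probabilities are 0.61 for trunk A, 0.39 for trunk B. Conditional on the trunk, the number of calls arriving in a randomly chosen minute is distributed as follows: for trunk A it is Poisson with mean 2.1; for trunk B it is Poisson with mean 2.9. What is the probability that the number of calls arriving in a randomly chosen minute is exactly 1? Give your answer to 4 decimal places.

0.2191

Conditional on each trunk, P(X = 1): A: 0.257158; B: 0.159567.
By total probability, P(X = 1) = 0.61·0.257158 + 0.39·0.159567 = 0.219098.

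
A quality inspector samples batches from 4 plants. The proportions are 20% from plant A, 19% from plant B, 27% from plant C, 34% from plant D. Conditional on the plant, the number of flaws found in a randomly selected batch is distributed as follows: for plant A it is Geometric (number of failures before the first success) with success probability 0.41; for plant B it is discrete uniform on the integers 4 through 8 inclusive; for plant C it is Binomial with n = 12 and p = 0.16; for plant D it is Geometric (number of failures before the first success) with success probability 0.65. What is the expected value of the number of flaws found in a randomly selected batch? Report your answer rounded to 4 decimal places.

Component means — A: 1.43902; B: 6; C: 1.92; D: 0.538462.
E[X] = 0.2·1.43902 + 0.19·6 + 0.27·1.92 + 0.34·0.538462 = 2.12928.

2.1293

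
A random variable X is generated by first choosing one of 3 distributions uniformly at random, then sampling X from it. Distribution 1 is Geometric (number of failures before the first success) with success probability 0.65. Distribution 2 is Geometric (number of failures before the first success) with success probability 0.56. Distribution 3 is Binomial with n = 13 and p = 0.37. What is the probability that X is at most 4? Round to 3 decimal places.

Conditional on each component, P(X ≤ 4): 1: 0.994748; 2: 0.983508; 3: 0.439706.
By total probability, P(X ≤ 4) = 0.333333·0.994748 + 0.333333·0.983508 + 0.333333·0.439706 = 0.805988.

0.806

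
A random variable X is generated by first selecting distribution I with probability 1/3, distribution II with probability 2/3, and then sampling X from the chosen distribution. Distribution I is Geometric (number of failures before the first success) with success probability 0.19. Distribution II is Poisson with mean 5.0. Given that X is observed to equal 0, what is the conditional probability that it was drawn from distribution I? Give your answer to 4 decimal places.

Likelihoods P(X=0 | ·): I: 0.19; II: 0.00673795.
Posterior ∝ prior × likelihood. Numerator for I: 0.333333·0.19 = 0.0633333.
Normalizing constant: 0.333333·0.19 + 0.666667·0.00673795 = 0.0678253.
P(I | observation) = 0.0633333 / 0.0678253 = 0.933772.

0.9338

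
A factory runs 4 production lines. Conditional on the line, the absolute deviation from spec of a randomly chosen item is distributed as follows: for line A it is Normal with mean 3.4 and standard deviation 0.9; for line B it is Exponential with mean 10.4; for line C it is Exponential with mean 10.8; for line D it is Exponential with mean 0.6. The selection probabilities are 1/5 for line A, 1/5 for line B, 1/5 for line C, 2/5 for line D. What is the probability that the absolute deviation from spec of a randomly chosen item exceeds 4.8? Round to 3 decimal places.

Conditional on each line, P(X > 4.8): A: 0.0599069; B: 0.630313; C: 0.64118; D: 0.000335463.
By total probability, P(X > 4.8) = 0.2·0.0599069 + 0.2·0.630313 + 0.2·0.64118 + 0.4·0.000335463 = 0.266414.

0.266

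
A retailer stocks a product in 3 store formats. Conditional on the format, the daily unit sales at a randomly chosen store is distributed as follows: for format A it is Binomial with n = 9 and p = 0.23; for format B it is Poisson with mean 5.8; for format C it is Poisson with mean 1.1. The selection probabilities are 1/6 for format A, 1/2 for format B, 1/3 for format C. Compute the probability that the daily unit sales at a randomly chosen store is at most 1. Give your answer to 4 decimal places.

0.3018

Conditional on each format, P(X ≤ 1): A: 0.350949; B: 0.0205874; C: 0.699029.
By total probability, P(X ≤ 1) = 0.166667·0.350949 + 0.5·0.0205874 + 0.333333·0.699029 = 0.301795.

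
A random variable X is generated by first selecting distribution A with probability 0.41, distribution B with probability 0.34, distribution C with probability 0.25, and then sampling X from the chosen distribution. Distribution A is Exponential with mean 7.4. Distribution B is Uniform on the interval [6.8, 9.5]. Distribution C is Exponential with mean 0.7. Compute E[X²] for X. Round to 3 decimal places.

For each component E[X²] = Var + (mean)², giving A: 109.52; B: 67.03; C: 0.98.
Overall E[X²] = 0.41·109.52 + 0.34·67.03 + 0.25·0.98 = 67.9384.

67.938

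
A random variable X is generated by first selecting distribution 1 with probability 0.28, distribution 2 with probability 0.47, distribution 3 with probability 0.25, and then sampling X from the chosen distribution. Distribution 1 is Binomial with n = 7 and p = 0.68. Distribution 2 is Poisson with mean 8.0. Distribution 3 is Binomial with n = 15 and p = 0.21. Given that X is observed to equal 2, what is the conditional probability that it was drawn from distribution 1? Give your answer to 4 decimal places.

Likelihoods P(X=2 | ·): 1: 0.0325827; 2: 0.0107348; 3: 0.216162.
Posterior ∝ prior × likelihood. Numerator for 1: 0.28·0.0325827 = 0.00912315.
Normalizing constant: 0.28·0.0325827 + 0.47·0.0107348 + 0.25·0.216162 = 0.0682091.
P(1 | observation) = 0.00912315 / 0.0682091 = 0.133753.

0.1338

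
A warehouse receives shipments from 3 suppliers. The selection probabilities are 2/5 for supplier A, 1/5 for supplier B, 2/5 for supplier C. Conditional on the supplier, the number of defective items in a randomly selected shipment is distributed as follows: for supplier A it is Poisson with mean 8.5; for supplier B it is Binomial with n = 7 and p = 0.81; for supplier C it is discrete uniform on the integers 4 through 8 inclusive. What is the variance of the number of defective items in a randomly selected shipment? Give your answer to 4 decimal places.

Per component, A: μ=8.5, E[X²]=80.75; B: μ=5.67, E[X²]=33.2262; C: μ=6, E[X²]=38.
E[X] = 0.4·8.5 + 0.2·5.67 + 0.4·6 = 6.934.
E[X²] = 0.4·80.75 + 0.2·33.2262 + 0.4·38 = 54.1452.
Var(X) = E[X²] − (E[X])² = 54.1452 − 48.0804 = 6.06488.

6.0649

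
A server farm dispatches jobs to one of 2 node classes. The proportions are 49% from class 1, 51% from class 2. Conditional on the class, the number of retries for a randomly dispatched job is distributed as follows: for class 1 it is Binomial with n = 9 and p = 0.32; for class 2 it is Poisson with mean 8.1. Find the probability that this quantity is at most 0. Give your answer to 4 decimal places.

Conditional on each class, P(X ≤ 0): 1: 0.0310871; 2: 0.000303539.
By total probability, P(X ≤ 0) = 0.49·0.0310871 + 0.51·0.000303539 = 0.0153875.

0.0154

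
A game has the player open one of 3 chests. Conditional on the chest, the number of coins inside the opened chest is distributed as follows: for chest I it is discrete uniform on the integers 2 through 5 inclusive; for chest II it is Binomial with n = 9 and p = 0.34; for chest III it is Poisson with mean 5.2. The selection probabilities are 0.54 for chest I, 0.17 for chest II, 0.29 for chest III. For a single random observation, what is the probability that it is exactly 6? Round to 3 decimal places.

Conditional on each chest, P(X = 6): I: 0; II: 0.0373065; III: 0.15148.
By total probability, P(X = 6) = 0.54·0 + 0.17·0.0373065 + 0.29·0.15148 = 0.0502714.

0.050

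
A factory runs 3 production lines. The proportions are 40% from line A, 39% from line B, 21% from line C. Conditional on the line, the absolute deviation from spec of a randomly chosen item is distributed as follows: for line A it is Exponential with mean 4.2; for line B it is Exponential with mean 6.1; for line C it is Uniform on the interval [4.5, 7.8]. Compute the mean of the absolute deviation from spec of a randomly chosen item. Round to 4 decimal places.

5.3505

Component means — A: 4.2; B: 6.1; C: 6.15.
E[X] = 0.4·4.2 + 0.39·6.1 + 0.21·6.15 = 5.3505.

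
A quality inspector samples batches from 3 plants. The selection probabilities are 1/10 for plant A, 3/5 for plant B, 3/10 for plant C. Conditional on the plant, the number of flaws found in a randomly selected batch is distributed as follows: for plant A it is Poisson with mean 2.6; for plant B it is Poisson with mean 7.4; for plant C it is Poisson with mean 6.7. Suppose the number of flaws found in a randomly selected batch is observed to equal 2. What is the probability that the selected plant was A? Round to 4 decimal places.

0.5780

Likelihoods P(X=2 | ·): A: 0.251045; B: 0.0167361; C: 0.0276278.
Posterior ∝ prior × likelihood. Numerator for A: 0.1·0.251045 = 0.0251045.
Normalizing constant: 0.1·0.251045 + 0.6·0.0167361 + 0.3·0.0276278 = 0.0434345.
P(A | observation) = 0.0251045 / 0.0434345 = 0.577985.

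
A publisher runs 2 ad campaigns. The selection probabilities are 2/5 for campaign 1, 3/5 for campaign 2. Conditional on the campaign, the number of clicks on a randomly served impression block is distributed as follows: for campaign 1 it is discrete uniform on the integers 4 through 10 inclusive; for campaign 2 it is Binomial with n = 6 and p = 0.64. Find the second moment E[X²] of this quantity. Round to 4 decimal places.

For each component E[X²] = Var + (mean)², giving 1: 53; 2: 16.128.
Overall E[X²] = 0.4·53 + 0.6·16.128 = 30.8768.

30.8768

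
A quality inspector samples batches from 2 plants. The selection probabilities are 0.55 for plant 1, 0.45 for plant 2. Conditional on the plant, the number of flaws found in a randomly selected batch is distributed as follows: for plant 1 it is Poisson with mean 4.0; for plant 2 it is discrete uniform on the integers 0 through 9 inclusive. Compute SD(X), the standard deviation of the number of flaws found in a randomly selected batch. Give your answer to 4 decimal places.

Per component, 1: μ=4, E[X²]=20; 2: μ=4.5, E[X²]=28.5.
E[X] = 0.55·4 + 0.45·4.5 = 4.225.
E[X²] = 0.55·20 + 0.45·28.5 = 23.825.
Var(X) = E[X²] − (E[X])² = 23.825 − 17.8506 = 5.97438.
SD(X) = √5.97438 = 2.44425.

2.4443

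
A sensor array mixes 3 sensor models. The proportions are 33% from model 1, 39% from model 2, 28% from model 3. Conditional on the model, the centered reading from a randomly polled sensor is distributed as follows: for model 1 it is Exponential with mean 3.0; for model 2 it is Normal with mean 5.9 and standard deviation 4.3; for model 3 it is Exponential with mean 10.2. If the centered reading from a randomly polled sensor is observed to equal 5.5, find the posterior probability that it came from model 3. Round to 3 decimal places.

Likelihoods f(5.5 | ·): 1: 0.0532932; 2: 0.0923767; 3: 0.057177.
Posterior ∝ prior × likelihood. Numerator for 3: 0.28·0.057177 = 0.0160096.
Normalizing constant: 0.33·0.0532932 + 0.39·0.0923767 + 0.28·0.057177 = 0.0696233.
P(3 | observation) = 0.0160096 / 0.0696233 = 0.229946.

0.230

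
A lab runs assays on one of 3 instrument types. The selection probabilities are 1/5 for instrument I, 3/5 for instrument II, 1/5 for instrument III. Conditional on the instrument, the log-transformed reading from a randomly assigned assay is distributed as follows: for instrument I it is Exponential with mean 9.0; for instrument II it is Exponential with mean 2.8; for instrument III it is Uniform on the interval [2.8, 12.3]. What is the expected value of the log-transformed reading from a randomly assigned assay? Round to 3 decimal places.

4.990

Component means — I: 9; II: 2.8; III: 7.55.
E[X] = 0.2·9 + 0.6·2.8 + 0.2·7.55 = 4.99.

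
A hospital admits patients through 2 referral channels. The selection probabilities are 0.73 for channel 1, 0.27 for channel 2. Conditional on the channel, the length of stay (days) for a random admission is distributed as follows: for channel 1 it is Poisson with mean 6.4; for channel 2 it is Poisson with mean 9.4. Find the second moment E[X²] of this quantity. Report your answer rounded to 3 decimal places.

For each component E[X²] = Var + (mean)², giving 1: 47.36; 2: 97.76.
Overall E[X²] = 0.73·47.36 + 0.27·97.76 = 60.968.

60.968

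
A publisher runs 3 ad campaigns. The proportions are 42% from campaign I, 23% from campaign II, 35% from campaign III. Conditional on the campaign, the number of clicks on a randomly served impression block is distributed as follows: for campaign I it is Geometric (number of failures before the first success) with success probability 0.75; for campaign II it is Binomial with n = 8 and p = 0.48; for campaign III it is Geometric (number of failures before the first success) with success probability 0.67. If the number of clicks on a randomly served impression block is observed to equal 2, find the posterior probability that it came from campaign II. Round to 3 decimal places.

Likelihoods P(X=2 | ·): I: 0.046875; II: 0.127544; III: 0.072963.
Posterior ∝ prior × likelihood. Numerator for II: 0.23·0.127544 = 0.0293352.
Normalizing constant: 0.42·0.046875 + 0.23·0.127544 + 0.35·0.072963 = 0.0745597.
P(II | observation) = 0.0293352 / 0.0745597 = 0.393445.

0.393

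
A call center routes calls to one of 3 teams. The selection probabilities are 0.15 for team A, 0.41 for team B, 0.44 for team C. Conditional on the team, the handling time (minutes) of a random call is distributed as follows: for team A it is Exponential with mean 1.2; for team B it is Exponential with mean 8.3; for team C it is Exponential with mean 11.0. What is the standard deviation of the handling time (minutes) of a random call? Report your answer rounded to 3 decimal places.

Per component, A: μ=1.2, E[X²]=2.88; B: μ=8.3, E[X²]=137.78; C: μ=11, E[X²]=242.
E[X] = 0.15·1.2 + 0.41·8.3 + 0.44·11 = 8.423.
E[X²] = 0.15·2.88 + 0.41·137.78 + 0.44·242 = 163.402.
Var(X) = E[X²] − (E[X])² = 163.402 − 70.9469 = 92.4549.
SD(X) = √92.4549 = 9.61535.

9.615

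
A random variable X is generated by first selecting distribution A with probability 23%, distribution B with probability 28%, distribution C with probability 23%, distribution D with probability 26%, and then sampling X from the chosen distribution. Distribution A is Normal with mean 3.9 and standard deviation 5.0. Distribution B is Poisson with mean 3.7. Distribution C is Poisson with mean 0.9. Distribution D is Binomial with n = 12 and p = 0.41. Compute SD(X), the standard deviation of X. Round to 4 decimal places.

3.1414

Per component, A: μ=3.9, E[X²]=40.21; B: μ=3.7, E[X²]=17.39; C: μ=0.9, E[X²]=1.71; D: μ=4.92, E[X²]=27.1092.
E[X] = 0.23·3.9 + 0.28·3.7 + 0.23·0.9 + 0.26·4.92 = 3.4192.
E[X²] = 0.23·40.21 + 0.28·17.39 + 0.23·1.71 + 0.26·27.1092 = 21.5592.
Var(X) = E[X²] − (E[X])² = 21.5592 − 11.6909 = 9.86826.
SD(X) = √9.86826 = 3.14138.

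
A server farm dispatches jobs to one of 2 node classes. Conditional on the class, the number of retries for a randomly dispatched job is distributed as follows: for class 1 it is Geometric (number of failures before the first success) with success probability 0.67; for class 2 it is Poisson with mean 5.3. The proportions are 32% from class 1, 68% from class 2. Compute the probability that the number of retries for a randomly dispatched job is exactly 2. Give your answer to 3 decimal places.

Conditional on each class, P(X = 2): 1: 0.072963; 2: 0.0701069.
By total probability, P(X = 2) = 0.32·0.072963 + 0.68·0.0701069 = 0.0710209.

0.071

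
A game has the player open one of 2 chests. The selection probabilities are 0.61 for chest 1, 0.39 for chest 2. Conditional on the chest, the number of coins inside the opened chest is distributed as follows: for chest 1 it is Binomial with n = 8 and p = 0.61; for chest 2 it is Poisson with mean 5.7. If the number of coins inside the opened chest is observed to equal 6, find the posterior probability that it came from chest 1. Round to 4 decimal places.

0.6829

Likelihoods P(X=6 | ·): 1: 0.219415; 2: 0.159382.
Posterior ∝ prior × likelihood. Numerator for 1: 0.61·0.219415 = 0.133843.
Normalizing constant: 0.61·0.219415 + 0.39·0.159382 = 0.196002.
P(1 | observation) = 0.133843 / 0.196002 = 0.682866.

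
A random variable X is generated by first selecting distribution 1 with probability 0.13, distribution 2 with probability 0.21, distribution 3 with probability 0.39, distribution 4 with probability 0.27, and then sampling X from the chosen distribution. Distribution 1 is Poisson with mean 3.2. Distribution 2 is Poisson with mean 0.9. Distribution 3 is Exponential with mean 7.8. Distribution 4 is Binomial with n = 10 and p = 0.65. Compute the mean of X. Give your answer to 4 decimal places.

Component means — 1: 3.2; 2: 0.9; 3: 7.8; 4: 6.5.
E[X] = 0.13·3.2 + 0.21·0.9 + 0.39·7.8 + 0.27·6.5 = 5.402.

5.4020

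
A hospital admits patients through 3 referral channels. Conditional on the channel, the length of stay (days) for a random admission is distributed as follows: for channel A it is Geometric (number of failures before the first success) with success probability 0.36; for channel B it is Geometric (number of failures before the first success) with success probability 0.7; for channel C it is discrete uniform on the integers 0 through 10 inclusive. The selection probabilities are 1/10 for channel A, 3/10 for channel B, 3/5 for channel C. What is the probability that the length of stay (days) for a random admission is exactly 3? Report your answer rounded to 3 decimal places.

Conditional on each channel, P(X = 3): A: 0.0943718; B: 0.0189; C: 0.0909091.
By total probability, P(X = 3) = 0.1·0.0943718 + 0.3·0.0189 + 0.6·0.0909091 = 0.0696526.

0.070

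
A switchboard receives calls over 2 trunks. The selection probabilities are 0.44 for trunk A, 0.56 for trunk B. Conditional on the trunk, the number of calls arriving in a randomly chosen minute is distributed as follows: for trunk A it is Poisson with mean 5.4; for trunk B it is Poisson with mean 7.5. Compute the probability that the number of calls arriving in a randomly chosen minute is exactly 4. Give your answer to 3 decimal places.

Conditional on each trunk, P(X = 4): A: 0.16002; B: 0.0729164.
By total probability, P(X = 4) = 0.44·0.16002 + 0.56·0.0729164 = 0.111242.

0.111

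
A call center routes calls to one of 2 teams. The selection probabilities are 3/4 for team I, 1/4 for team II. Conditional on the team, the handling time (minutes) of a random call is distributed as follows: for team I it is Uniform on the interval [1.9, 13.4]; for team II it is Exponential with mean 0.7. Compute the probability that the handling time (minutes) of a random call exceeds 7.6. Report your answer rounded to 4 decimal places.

Conditional on each team, P(X > 7.6): I: 0.504348; II: 1.92665e-05.
By total probability, P(X > 7.6) = 0.75·0.504348 + 0.25·1.92665e-05 = 0.378266.

0.3783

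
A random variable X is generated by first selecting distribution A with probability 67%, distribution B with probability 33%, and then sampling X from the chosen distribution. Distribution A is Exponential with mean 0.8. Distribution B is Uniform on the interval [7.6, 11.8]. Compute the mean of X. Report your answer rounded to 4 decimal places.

Component means — A: 0.8; B: 9.7.
E[X] = 0.67·0.8 + 0.33·9.7 = 3.737.

3.7370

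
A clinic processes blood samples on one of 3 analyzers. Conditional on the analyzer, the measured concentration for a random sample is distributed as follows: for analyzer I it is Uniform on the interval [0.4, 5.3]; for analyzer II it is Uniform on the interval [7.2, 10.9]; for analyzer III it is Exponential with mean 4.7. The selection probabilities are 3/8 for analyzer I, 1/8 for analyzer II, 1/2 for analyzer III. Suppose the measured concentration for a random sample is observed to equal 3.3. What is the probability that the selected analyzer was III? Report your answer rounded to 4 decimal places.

Likelihoods f(3.3 | ·): I: 0.204082; II: 0; III: 0.105432.
Posterior ∝ prior × likelihood. Numerator for III: 0.5·0.105432 = 0.0527159.
Normalizing constant: 0.375·0.204082 + 0.125·0 + 0.5·0.105432 = 0.129247.
P(III | observation) = 0.0527159 / 0.129247 = 0.407871.

0.4079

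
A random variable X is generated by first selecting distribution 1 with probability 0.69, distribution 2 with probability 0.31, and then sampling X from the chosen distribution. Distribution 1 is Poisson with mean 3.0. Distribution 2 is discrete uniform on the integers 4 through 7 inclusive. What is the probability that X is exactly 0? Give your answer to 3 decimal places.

Conditional on each component, P(X = 0): 1: 0.0497871; 2: 0.
By total probability, P(X = 0) = 0.69·0.0497871 + 0.31·0 = 0.0343531.

0.034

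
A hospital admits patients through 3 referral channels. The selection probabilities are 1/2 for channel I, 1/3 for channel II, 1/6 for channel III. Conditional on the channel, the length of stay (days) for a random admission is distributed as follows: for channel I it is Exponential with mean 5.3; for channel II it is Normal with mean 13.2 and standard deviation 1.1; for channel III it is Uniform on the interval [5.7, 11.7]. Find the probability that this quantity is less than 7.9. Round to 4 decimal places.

0.4485

Conditional on each channel, P(X < 7.9): I: 0.774755; II: 7.24362e-07; III: 0.366667.
By total probability, P(X < 7.9) = 0.5·0.774755 + 0.333333·7.24362e-07 + 0.166667·0.366667 = 0.448489.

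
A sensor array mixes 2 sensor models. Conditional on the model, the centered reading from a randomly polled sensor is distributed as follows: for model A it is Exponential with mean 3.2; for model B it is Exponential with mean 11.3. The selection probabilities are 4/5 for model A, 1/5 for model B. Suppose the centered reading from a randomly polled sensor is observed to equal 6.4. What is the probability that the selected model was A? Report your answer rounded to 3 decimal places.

Likelihoods f(6.4 | ·): A: 0.0422923; B: 0.0502284.
Posterior ∝ prior × likelihood. Numerator for A: 0.8·0.0422923 = 0.0338338.
Normalizing constant: 0.8·0.0422923 + 0.2·0.0502284 = 0.0438795.
P(A | observation) = 0.0338338 / 0.0438795 = 0.771062.

0.771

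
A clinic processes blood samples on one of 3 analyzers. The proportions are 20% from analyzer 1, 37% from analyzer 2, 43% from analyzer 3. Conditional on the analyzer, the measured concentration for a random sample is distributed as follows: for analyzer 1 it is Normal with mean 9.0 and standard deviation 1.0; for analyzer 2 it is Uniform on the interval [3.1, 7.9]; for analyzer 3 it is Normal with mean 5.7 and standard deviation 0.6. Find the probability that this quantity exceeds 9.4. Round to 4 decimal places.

Conditional on each analyzer, P(X > 9.4): 1: 0.344578; 2: 0; 3: 3.48723e-10.
By total probability, P(X > 9.4) = 0.2·0.344578 + 0.37·0 + 0.43·3.48723e-10 = 0.0689157.

0.0689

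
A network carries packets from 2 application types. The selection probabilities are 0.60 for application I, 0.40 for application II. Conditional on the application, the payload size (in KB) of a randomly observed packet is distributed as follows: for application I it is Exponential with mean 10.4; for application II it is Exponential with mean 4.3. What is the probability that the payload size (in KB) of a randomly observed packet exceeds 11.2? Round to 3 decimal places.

Conditional on each application, P(X > 11.2): I: 0.340642; II: 0.0739289.
By total probability, P(X > 11.2) = 0.6·0.340642 + 0.4·0.0739289 = 0.233957.

0.234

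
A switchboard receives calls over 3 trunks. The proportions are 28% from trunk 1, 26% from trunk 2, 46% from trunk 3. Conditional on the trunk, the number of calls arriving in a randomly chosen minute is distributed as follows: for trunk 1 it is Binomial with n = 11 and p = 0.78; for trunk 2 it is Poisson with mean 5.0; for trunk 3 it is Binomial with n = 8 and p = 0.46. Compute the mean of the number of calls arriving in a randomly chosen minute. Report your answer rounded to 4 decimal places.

Component means — 1: 8.58; 2: 5; 3: 3.68.
E[X] = 0.28·8.58 + 0.26·5 + 0.46·3.68 = 5.3952.

5.3952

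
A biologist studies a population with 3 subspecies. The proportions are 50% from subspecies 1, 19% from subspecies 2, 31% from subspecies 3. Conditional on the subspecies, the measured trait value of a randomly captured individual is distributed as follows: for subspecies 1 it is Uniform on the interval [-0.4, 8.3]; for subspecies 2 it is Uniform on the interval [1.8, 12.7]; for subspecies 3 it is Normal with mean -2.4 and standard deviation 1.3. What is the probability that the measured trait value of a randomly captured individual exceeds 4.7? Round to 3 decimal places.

Conditional on each subspecies, P(X > 4.7): 1: 0.413793; 2: 0.733945; 3: 2.36013e-08.
By total probability, P(X > 4.7) = 0.5·0.413793 + 0.19·0.733945 + 0.31·2.36013e-08 = 0.346346.

0.346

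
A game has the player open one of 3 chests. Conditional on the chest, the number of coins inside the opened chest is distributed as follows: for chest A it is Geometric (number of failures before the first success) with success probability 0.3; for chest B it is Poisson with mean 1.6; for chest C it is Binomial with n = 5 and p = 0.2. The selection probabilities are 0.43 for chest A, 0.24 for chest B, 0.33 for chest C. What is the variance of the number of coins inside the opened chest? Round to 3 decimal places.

4.329

Per component, A: μ=2.33333, E[X²]=13.2222; B: μ=1.6, E[X²]=4.16; C: μ=1, E[X²]=1.8.
E[X] = 0.43·2.33333 + 0.24·1.6 + 0.33·1 = 1.71733.
E[X²] = 0.43·13.2222 + 0.24·4.16 + 0.33·1.8 = 7.27796.
Var(X) = E[X²] − (E[X])² = 7.27796 − 2.94923 = 4.32872.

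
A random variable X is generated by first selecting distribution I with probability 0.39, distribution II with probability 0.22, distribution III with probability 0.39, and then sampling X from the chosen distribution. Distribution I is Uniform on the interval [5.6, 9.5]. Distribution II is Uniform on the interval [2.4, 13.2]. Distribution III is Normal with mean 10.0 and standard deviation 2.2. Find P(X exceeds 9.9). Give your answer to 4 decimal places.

0.2693

Conditional on each component, P(X > 9.9): I: 0; II: 0.305556; III: 0.518127.
By total probability, P(X > 9.9) = 0.39·0 + 0.22·0.305556 + 0.39·0.518127 = 0.269292.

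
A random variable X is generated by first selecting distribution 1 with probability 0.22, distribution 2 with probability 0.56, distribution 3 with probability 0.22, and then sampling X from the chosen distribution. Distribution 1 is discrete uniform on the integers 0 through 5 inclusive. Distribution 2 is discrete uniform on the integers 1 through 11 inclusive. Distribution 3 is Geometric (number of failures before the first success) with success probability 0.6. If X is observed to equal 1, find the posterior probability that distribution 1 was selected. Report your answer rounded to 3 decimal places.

0.261

Likelihoods P(X=1 | ·): 1: 0.166667; 2: 0.0909091; 3: 0.24.
Posterior ∝ prior × likelihood. Numerator for 1: 0.22·0.166667 = 0.0366667.
Normalizing constant: 0.22·0.166667 + 0.56·0.0909091 + 0.22·0.24 = 0.140376.
P(1 | observation) = 0.0366667 / 0.140376 = 0.261204.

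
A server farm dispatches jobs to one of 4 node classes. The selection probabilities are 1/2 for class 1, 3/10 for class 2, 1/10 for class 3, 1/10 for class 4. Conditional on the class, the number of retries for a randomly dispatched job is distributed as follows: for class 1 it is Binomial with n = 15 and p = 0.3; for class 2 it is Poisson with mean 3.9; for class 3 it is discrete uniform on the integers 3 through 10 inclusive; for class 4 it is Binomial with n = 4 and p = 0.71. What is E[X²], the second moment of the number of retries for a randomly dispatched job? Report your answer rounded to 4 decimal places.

For each component E[X²] = Var + (mean)², giving 1: 23.4; 2: 19.11; 3: 47.5; 4: 8.8892.
Overall E[X²] = 0.5·23.4 + 0.3·19.11 + 0.1·47.5 + 0.1·8.8892 = 23.0719.

23.0719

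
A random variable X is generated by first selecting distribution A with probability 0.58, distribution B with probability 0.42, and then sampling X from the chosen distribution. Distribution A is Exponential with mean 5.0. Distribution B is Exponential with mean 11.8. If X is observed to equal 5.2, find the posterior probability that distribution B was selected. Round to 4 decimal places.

0.3584

Likelihoods f(5.2 | ·): A: 0.0706909; B: 0.0545424.
Posterior ∝ prior × likelihood. Numerator for B: 0.42·0.0545424 = 0.0229078.
Normalizing constant: 0.58·0.0706909 + 0.42·0.0545424 = 0.0639085.
P(B | observation) = 0.0229078 / 0.0639085 = 0.358447.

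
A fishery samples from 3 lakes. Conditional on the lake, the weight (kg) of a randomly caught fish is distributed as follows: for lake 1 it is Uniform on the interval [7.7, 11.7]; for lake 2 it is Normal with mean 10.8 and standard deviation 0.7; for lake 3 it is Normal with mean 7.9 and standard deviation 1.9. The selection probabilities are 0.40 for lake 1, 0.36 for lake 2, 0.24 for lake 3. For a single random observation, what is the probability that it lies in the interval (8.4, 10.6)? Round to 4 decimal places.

Conditional on each lake, P(8.4 < X < 10.6): 1: 0.55; 2: 0.387245; 3: 0.318564.
By total probability, P(8.4 < X < 10.6) = 0.4·0.55 + 0.36·0.387245 + 0.24·0.318564 = 0.435864.

0.4359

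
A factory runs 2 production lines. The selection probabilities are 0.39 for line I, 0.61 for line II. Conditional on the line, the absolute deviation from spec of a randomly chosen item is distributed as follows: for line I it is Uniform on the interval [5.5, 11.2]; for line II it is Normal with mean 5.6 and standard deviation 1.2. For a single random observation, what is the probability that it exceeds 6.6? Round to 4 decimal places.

Conditional on each line, P(X > 6.6): I: 0.807018; II: 0.202328.
By total probability, P(X > 6.6) = 0.39·0.807018 + 0.61·0.202328 = 0.438157.

0.4382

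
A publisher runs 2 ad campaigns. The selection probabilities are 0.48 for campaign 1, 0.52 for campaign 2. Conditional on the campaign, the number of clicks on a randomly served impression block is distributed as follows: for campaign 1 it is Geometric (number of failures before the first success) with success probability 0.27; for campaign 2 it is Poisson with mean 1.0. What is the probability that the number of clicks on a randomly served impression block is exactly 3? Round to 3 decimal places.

Conditional on each campaign, P(X = 3): 1: 0.105035; 2: 0.0613132.
By total probability, P(X = 3) = 0.48·0.105035 + 0.52·0.0613132 = 0.0822995.

0.082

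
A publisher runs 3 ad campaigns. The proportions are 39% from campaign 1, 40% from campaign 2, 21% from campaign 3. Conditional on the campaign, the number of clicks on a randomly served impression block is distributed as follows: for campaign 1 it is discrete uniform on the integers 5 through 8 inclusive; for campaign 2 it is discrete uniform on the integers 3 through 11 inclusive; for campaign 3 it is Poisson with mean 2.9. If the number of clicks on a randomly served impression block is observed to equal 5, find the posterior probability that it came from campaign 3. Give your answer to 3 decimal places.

Likelihoods P(X=5 | ·): 1: 0.25; 2: 0.111111; 3: 0.0940491.
Posterior ∝ prior × likelihood. Numerator for 3: 0.21·0.0940491 = 0.0197503.
Normalizing constant: 0.39·0.25 + 0.4·0.111111 + 0.21·0.0940491 = 0.161695.
P(3 | observation) = 0.0197503 / 0.161695 = 0.122146.

0.122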